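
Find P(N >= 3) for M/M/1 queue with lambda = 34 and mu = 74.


P(N >= 3) = rho^3 = (34/74)^3 = 0.097

0.097


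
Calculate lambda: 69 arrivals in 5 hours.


lambda = total arrivals / time = 69 / 5 = 13.8 per hour

13.8 per hour


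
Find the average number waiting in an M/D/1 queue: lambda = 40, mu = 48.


M/D/1: Lq = rho^2 / (2*(1-rho)) where rho = 40/48; Lq = 2.08

2.08


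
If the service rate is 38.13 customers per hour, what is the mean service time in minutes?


Mean service time = 60/mu = 60/38.13 = 1.57 minutes

1.57 minutes


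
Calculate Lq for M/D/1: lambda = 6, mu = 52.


M/D/1: Lq = rho^2 / (2*(1-rho)) where rho = 6/52; Lq = 0.01

0.01


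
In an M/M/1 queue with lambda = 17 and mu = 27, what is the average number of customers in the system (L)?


rho = 17/27; L = rho/(1-rho) = 1.7

1.7


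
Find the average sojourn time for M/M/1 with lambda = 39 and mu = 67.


W = 1/(mu - lambda) = 1/(67 - 39) = 0.0357 hours

0.0357 hours


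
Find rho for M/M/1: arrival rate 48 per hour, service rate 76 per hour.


rho = lambda/mu = 48/76 = 0.6316

0.6316


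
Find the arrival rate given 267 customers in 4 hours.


lambda = total arrivals / time = 267 / 4 = 66.75 per hour

66.75 per hour


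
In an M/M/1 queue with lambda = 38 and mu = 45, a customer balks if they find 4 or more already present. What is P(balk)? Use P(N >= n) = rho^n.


P(N >= 4) = rho^4 = (38/45)^4 = 0.5085

0.5085


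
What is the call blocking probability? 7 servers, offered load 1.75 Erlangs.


B(N,A) = (A^N/N!) / sum(A^k/k!, k=0..N) with N=7, A=1.75 = 0.0017

0.0017


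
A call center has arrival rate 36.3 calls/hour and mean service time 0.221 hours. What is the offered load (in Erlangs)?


Offered load a = lambda * E[S] = 36.3 * 0.221 = 8.02 Erlangs

8.02 Erlangs


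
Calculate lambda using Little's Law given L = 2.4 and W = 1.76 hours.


lambda = L / W = 2.4 / 1.76 = 1.36 per hour

1.36 per hour


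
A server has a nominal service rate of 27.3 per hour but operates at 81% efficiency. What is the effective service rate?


Effective rate = mu * efficiency = 27.3 * 0.81 = 22.11 per hour

22.11 per hour


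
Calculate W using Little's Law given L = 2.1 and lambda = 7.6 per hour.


W = L / lambda = 2.1 / 7.6 = 0.2763 hours

0.2763 hours


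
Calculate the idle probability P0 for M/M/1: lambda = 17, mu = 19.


P0 = 1 - rho = 1 - 17/19 = 0.1053

0.1053


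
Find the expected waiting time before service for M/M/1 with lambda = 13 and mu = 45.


rho = 13/45; Wq = rho/(mu - lambda) = 0.009 hours

0.009 hours


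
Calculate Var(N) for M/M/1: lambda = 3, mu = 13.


rho = 3/13; Var(N) = rho/(1-rho)^2 = 0.39

0.39


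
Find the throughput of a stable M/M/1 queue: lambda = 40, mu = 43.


For a stable queue (lambda < mu), throughput = lambda = 40 per hour

40 per hour


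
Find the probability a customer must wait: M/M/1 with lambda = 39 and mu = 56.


P(wait) = rho = lambda/mu = 39/56 = 0.6964

0.6964


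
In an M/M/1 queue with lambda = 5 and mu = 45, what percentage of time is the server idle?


Idle fraction = (1 - rho) * 100 = (1 - 5/45) * 100 = 88.9%

88.9%


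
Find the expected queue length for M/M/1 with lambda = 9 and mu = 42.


rho = 9/42; Lq = rho^2/(1-rho) = 0.06

0.06


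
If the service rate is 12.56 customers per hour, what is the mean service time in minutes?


Mean service time = 60/mu = 60/12.56 = 4.78 minutes

4.78 minutes


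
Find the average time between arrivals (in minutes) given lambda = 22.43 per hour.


Mean interarrival time = 60/lambda = 60/22.43 = 2.67 minutes

2.67 minutes


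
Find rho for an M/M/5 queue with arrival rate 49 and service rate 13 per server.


rho = lambda/(c*mu) = 49/(5*13) = 0.7538

0.7538


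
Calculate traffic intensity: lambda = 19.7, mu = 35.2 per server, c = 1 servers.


rho = lambda / (c * mu) = 19.7 / (1 * 35.2) = 0.5597

0.5597


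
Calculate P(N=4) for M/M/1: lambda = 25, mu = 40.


rho = 25/40; P(n) = (1-rho)*rho^n = (1-25/40)*(25/40)^4 = 0.0572

0.0572


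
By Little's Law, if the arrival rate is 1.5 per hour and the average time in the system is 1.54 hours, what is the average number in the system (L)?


L = lambda * W = 1.5 * 1.54 = 2.31

2.31


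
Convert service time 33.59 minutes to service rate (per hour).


mu = 60 / avg_service_time = 60 / 33.59 = 1.79 per hour

1.79 per hour


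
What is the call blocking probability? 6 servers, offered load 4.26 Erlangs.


B(N,A) = (A^N/N!) / sum(A^k/k!, k=0..N) with N=6, A=4.26 = 0.1362

0.1362


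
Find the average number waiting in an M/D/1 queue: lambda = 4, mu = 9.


M/D/1: Lq = rho^2 / (2*(1-rho)) where rho = 4/9; Lq = 0.18

0.18


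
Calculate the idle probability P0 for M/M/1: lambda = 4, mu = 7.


P0 = 1 - rho = 1 - 4/7 = 0.4286

0.4286


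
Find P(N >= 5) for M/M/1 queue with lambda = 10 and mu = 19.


P(N >= 5) = rho^5 = (10/19)^5 = 0.0404

0.0404


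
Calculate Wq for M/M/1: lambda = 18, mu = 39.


rho = 18/39; Wq = rho/(mu - lambda) = 0.022 hours

0.022 hours


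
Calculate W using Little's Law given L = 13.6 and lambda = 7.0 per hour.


W = L / lambda = 13.6 / 7.0 = 1.9429 hours

1.9429 hours


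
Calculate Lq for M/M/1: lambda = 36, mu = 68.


rho = 36/68; Lq = rho^2/(1-rho) = 0.6

0.6


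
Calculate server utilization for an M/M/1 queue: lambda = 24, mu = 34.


rho = lambda/mu = 24/34 = 0.7059

0.7059


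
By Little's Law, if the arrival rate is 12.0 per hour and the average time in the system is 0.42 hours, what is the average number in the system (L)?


L = lambda * W = 12.0 * 0.42 = 5.04

5.04


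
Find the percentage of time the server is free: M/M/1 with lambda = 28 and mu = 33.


Idle fraction = (1 - rho) * 100 = (1 - 28/33) * 100 = 15.2%

15.2%


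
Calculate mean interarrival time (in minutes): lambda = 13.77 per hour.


Mean interarrival time = 60/lambda = 60/13.77 = 4.36 minutes

4.36 minutes


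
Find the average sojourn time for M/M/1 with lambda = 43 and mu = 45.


W = 1/(mu - lambda) = 1/(45 - 43) = 0.5 hours

0.5 hours


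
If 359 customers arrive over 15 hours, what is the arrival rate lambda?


lambda = total arrivals / time = 359 / 15 = 23.93 per hour

23.93 per hour


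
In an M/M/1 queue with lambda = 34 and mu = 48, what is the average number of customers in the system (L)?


rho = 34/48; L = rho/(1-rho) = 2.43

2.43


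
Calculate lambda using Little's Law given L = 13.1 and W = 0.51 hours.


lambda = L / W = 13.1 / 0.51 = 25.69 per hour

25.69 per hour


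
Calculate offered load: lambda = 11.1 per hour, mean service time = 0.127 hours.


Offered load a = lambda * E[S] = 11.1 * 0.127 = 1.41 Erlangs

1.41 Erlangs


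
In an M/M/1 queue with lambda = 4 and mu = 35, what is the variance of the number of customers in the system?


rho = 4/35; Var(N) = rho/(1-rho)^2 = 0.15

0.15


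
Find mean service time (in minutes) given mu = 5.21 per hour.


Mean service time = 60/mu = 60/5.21 = 11.52 minutes

11.52 minutes


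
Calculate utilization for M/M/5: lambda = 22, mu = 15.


rho = lambda/(c*mu) = 22/(5*15) = 0.2933

0.2933


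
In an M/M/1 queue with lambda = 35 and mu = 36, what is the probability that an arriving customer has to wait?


P(wait) = rho = lambda/mu = 35/36 = 0.9722

0.9722


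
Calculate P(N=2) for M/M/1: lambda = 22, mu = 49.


rho = 22/49; P(n) = (1-rho)*rho^n = (1-22/49)*(22/49)^2 = 0.1111

0.1111


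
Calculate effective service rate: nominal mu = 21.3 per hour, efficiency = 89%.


Effective rate = mu * efficiency = 21.3 * 0.89 = 18.96 per hour

18.96 per hour


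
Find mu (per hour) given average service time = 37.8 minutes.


mu = 60 / avg_service_time = 60 / 37.8 = 1.59 per hour

1.59 per hour


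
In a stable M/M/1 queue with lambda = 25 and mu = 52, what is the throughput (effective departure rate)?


For a stable queue (lambda < mu), throughput = lambda = 25 per hour

25 per hour


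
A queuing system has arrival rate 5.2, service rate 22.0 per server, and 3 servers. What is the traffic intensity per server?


rho = lambda / (c * mu) = 5.2 / (3 * 22.0) = 0.0788

0.0788


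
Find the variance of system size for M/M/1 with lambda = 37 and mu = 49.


rho = 37/49; Var(N) = rho/(1-rho)^2 = 12.59

12.59


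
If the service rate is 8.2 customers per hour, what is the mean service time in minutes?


Mean service time = 60/mu = 60/8.2 = 7.32 minutes

7.32 minutes


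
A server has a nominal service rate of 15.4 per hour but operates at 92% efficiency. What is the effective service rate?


Effective rate = mu * efficiency = 15.4 * 0.92 = 14.17 per hour

14.17 per hour


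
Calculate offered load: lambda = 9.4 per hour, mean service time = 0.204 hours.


Offered load a = lambda * E[S] = 9.4 * 0.204 = 1.92 Erlangs

1.92 Erlangs


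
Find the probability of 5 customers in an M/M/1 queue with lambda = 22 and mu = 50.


rho = 22/50; P(n) = (1-rho)*rho^n = (1-22/50)*(22/50)^5 = 0.0092

0.0092


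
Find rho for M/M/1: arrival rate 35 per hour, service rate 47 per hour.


rho = lambda/mu = 35/47 = 0.7447

0.7447


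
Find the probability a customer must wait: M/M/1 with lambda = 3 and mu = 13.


P(wait) = rho = lambda/mu = 3/13 = 0.2308

0.2308


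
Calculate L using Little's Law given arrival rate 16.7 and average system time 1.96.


L = lambda * W = 16.7 * 1.96 = 32.73

32.73


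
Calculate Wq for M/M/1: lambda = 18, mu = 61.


rho = 18/61; Wq = rho/(mu - lambda) = 0.0069 hours

0.0069 hours


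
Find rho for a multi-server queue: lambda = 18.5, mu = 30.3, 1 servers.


rho = lambda / (c * mu) = 18.5 / (1 * 30.3) = 0.6106

0.6106


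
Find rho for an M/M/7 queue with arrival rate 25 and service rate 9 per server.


rho = lambda/(c*mu) = 25/(7*9) = 0.3968

0.3968


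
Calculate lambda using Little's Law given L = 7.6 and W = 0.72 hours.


lambda = L / W = 7.6 / 0.72 = 10.56 per hour

10.56 per hour


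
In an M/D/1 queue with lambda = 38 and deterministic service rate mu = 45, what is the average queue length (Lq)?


M/D/1: Lq = rho^2 / (2*(1-rho)) where rho = 38/45; Lq = 2.29

2.29


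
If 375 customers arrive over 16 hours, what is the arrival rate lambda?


lambda = total arrivals / time = 375 / 16 = 23.44 per hour

23.44 per hour


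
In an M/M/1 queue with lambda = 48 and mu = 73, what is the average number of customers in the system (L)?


rho = 48/73; L = rho/(1-rho) = 1.92

1.92


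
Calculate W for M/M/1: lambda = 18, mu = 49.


W = 1/(mu - lambda) = 1/(49 - 18) = 0.0323 hours

0.0323 hours


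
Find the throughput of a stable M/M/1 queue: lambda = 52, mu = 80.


For a stable queue (lambda < mu), throughput = lambda = 52 per hour

52 per hour


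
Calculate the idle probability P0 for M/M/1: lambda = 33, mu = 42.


P0 = 1 - rho = 1 - 33/42 = 0.2143

0.2143


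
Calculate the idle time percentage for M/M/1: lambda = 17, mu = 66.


Idle fraction = (1 - rho) * 100 = (1 - 17/66) * 100 = 74.2%

74.2%


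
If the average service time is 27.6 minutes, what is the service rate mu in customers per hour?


mu = 60 / avg_service_time = 60 / 27.6 = 2.17 per hour

2.17 per hour


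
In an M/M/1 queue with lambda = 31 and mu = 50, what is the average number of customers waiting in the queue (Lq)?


rho = 31/50; Lq = rho^2/(1-rho) = 1.01

1.01


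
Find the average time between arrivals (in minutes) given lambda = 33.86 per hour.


Mean interarrival time = 60/lambda = 60/33.86 = 1.77 minutes

1.77 minutes


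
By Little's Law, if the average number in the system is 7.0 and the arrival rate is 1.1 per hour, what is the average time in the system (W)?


W = L / lambda = 7.0 / 1.1 = 6.3636 hours

6.3636 hours


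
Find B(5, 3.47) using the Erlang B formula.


B(N,A) = (A^N/N!) / sum(A^k/k!, k=0..N) with N=5, A=3.47 = 0.1514

0.1514


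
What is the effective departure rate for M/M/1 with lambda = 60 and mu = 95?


For a stable queue (lambda < mu), throughput = lambda = 60 per hour

60 per hour


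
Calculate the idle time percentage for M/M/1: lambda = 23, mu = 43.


Idle fraction = (1 - rho) * 100 = (1 - 23/43) * 100 = 46.5%

46.5%


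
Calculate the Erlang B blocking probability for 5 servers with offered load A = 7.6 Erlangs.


B(N,A) = (A^N/N!) / sum(A^k/k!, k=0..N) with N=5, A=7.6 = 0.4584

0.4584


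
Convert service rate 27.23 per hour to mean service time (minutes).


Mean service time = 60/mu = 60/27.23 = 2.2 minutes

2.2 minutes


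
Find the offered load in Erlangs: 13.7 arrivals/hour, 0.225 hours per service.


Offered load a = lambda * E[S] = 13.7 * 0.225 = 3.08 Erlangs

3.08 Erlangs


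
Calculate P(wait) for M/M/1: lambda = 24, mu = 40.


P(wait) = rho = lambda/mu = 24/40 = 0.6

0.6


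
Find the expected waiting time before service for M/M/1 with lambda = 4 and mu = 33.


rho = 4/33; Wq = rho/(mu - lambda) = 0.0042 hours

0.0042 hours


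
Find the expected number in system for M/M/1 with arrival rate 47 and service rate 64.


rho = 47/64; L = rho/(1-rho) = 2.76

2.76


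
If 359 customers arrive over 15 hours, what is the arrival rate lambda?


lambda = total arrivals / time = 359 / 15 = 23.93 per hour

23.93 per hour


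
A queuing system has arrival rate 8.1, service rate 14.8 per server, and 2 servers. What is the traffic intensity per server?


rho = lambda / (c * mu) = 8.1 / (2 * 14.8) = 0.2736

0.2736


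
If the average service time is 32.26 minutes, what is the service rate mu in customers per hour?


mu = 60 / avg_service_time = 60 / 32.26 = 1.86 per hour

1.86 per hour


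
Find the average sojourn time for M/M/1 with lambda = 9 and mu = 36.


W = 1/(mu - lambda) = 1/(36 - 9) = 0.037 hours

0.037 hours


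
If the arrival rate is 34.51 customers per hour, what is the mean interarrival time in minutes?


Mean interarrival time = 60/lambda = 60/34.51 = 1.74 minutes

1.74 minutes


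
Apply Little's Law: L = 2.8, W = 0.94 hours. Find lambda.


lambda = L / W = 2.8 / 0.94 = 2.98 per hour

2.98 per hour


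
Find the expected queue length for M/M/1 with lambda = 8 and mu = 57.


rho = 8/57; Lq = rho^2/(1-rho) = 0.02

0.02


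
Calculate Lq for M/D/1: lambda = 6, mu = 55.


M/D/1: Lq = rho^2 / (2*(1-rho)) where rho = 6/55; Lq = 0.01

0.01


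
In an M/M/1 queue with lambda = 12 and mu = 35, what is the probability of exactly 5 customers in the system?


rho = 12/35; P(n) = (1-rho)*rho^n = (1-12/35)*(12/35)^5 = 0.0031

0.0031


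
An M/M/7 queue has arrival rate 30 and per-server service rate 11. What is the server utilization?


rho = lambda/(c*mu) = 30/(7*11) = 0.3896

0.3896


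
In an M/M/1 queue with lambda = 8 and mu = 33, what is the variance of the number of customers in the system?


rho = 8/33; Var(N) = rho/(1-rho)^2 = 0.42

0.42


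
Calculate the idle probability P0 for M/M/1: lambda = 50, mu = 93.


P0 = 1 - rho = 1 - 50/93 = 0.4624

0.4624


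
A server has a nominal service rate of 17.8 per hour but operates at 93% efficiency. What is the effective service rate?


Effective rate = mu * efficiency = 17.8 * 0.93 = 16.55 per hour

16.55 per hour


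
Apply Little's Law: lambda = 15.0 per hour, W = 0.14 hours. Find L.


L = lambda * W = 15.0 * 0.14 = 2.1

2.1


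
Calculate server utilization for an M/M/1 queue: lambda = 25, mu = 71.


rho = lambda/mu = 25/71 = 0.3521

0.3521


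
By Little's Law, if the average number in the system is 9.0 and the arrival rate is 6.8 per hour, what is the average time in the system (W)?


W = L / lambda = 9.0 / 6.8 = 1.3235 hours

1.3235 hours


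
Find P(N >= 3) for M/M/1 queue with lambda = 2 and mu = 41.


P(N >= 3) = rho^3 = (2/41)^3 = 0.0001

0.0001


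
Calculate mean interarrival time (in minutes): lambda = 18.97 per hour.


Mean interarrival time = 60/lambda = 60/18.97 = 3.16 minutes

3.16 minutes


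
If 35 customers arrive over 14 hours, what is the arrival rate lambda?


lambda = total arrivals / time = 35 / 14 = 2.5 per hour

2.5 per hour


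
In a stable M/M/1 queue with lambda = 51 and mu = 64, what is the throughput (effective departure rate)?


For a stable queue (lambda < mu), throughput = lambda = 51 per hour

51 per hour


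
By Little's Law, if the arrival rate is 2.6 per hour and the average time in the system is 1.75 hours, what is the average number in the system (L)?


L = lambda * W = 2.6 * 1.75 = 4.55

4.55


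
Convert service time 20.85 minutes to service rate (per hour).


mu = 60 / avg_service_time = 60 / 20.85 = 2.88 per hour

2.88 per hour


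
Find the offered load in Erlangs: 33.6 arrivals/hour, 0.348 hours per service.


Offered load a = lambda * E[S] = 33.6 * 0.348 = 11.69 Erlangs

11.69 Erlangs


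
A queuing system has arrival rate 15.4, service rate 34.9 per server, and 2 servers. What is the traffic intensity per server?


rho = lambda / (c * mu) = 15.4 / (2 * 34.9) = 0.2206

0.2206


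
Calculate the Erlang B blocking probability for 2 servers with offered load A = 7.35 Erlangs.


B(N,A) = (A^N/N!) / sum(A^k/k!, k=0..N) with N=2, A=7.35 = 0.7639

0.7639


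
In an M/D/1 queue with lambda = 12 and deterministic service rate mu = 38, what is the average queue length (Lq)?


M/D/1: Lq = rho^2 / (2*(1-rho)) where rho = 12/38; Lq = 0.07

0.07


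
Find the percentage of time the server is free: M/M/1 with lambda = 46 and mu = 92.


Idle fraction = (1 - rho) * 100 = (1 - 46/92) * 100 = 50.0%

50.0%


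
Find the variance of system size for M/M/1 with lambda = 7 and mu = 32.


rho = 7/32; Var(N) = rho/(1-rho)^2 = 0.36

0.36


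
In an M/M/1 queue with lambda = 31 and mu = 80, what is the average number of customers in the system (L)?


rho = 31/80; L = rho/(1-rho) = 0.63

0.63


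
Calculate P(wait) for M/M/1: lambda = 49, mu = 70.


P(wait) = rho = lambda/mu = 49/70 = 0.7

0.7


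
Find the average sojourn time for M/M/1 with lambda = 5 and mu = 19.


W = 1/(mu - lambda) = 1/(19 - 5) = 0.0714 hours

0.0714 hours


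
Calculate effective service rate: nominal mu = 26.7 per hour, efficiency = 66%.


Effective rate = mu * efficiency = 26.7 * 0.66 = 17.62 per hour

17.62 per hour


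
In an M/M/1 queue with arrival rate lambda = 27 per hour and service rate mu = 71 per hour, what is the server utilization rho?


rho = lambda/mu = 27/71 = 0.3803

0.3803


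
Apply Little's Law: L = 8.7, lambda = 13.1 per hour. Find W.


W = L / lambda = 8.7 / 13.1 = 0.6641 hours

0.6641 hours


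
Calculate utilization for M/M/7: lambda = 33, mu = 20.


rho = lambda/(c*mu) = 33/(7*20) = 0.2357

0.2357


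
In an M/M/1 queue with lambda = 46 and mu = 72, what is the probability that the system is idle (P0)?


P0 = 1 - rho = 1 - 46/72 = 0.3611

0.3611


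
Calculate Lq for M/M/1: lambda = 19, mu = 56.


rho = 19/56; Lq = rho^2/(1-rho) = 0.17

0.17


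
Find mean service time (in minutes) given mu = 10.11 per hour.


Mean service time = 60/mu = 60/10.11 = 5.93 minutes

5.93 minutes


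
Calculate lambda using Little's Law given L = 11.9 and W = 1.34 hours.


lambda = L / W = 11.9 / 1.34 = 8.88 per hour

8.88 per hour


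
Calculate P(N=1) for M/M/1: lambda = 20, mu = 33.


rho = 20/33; P(n) = (1-rho)*rho^n = (1-20/33)*(20/33)^1 = 0.2388

0.2388


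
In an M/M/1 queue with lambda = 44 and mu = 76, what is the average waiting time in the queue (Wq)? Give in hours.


rho = 44/76; Wq = rho/(mu - lambda) = 0.0181 hours

0.0181 hours


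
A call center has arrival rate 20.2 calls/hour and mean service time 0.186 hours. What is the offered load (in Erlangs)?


Offered load a = lambda * E[S] = 20.2 * 0.186 = 3.76 Erlangs

3.76 Erlangs


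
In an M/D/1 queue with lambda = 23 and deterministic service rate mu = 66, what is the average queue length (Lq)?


M/D/1: Lq = rho^2 / (2*(1-rho)) where rho = 23/66; Lq = 0.09

0.09


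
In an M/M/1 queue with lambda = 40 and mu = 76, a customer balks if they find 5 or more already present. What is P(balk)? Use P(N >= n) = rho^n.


P(N >= 5) = rho^5 = (40/76)^5 = 0.0404

0.0404


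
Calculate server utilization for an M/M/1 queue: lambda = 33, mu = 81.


rho = lambda/mu = 33/81 = 0.4074

0.4074


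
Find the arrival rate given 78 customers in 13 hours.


lambda = total arrivals / time = 78 / 13 = 6.0 per hour

6.0 per hour


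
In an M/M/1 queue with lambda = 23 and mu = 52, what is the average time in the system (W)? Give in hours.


W = 1/(mu - lambda) = 1/(52 - 23) = 0.0345 hours

0.0345 hours


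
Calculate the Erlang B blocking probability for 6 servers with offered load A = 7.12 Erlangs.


B(N,A) = (A^N/N!) / sum(A^k/k!, k=0..N) with N=6, A=7.12 = 0.3388

0.3388


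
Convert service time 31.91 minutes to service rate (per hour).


mu = 60 / avg_service_time = 60 / 31.91 = 1.88 per hour

1.88 per hour


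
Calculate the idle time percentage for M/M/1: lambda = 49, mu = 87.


Idle fraction = (1 - rho) * 100 = (1 - 49/87) * 100 = 43.7%

43.7%


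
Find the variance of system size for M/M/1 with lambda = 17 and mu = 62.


rho = 17/62; Var(N) = rho/(1-rho)^2 = 0.52

0.52


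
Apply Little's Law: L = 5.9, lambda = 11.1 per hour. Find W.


W = L / lambda = 5.9 / 11.1 = 0.5315 hours

0.5315 hours


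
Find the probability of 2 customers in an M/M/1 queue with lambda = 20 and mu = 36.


rho = 20/36; P(n) = (1-rho)*rho^n = (1-20/36)*(20/36)^2 = 0.1372

0.1372


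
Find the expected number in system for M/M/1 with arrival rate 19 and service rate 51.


rho = 19/51; L = rho/(1-rho) = 0.59

0.59


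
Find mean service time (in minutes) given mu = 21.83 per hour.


Mean service time = 60/mu = 60/21.83 = 2.75 minutes

2.75 minutes


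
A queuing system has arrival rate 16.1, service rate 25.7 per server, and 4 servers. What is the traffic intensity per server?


rho = lambda / (c * mu) = 16.1 / (4 * 25.7) = 0.1566

0.1566


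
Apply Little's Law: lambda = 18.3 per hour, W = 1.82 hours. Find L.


L = lambda * W = 18.3 * 1.82 = 33.31

33.31


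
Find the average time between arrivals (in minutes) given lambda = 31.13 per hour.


Mean interarrival time = 60/lambda = 60/31.13 = 1.93 minutes

1.93 minutes


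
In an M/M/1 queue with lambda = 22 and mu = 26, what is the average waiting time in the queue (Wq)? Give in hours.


rho = 22/26; Wq = rho/(mu - lambda) = 0.2115 hours

0.2115 hours


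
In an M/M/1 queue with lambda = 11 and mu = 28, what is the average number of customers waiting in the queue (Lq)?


rho = 11/28; Lq = rho^2/(1-rho) = 0.25

0.25


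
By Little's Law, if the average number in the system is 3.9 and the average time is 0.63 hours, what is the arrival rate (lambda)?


lambda = L / W = 3.9 / 0.63 = 6.19 per hour

6.19 per hour


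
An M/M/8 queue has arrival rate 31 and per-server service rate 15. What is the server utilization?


rho = lambda/(c*mu) = 31/(8*15) = 0.2583

0.2583


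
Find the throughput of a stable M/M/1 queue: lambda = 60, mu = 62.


For a stable queue (lambda < mu), throughput = lambda = 60 per hour

60 per hour


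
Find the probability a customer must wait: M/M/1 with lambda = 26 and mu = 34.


P(wait) = rho = lambda/mu = 26/34 = 0.7647

0.7647


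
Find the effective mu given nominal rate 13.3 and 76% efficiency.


Effective rate = mu * efficiency = 13.3 * 0.76 = 10.11 per hour

10.11 per hour


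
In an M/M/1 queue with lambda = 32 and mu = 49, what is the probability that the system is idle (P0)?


P0 = 1 - rho = 1 - 32/49 = 0.3469

0.3469


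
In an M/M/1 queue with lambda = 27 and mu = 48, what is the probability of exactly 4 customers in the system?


rho = 27/48; P(n) = (1-rho)*rho^n = (1-27/48)*(27/48)^4 = 0.0438

0.0438


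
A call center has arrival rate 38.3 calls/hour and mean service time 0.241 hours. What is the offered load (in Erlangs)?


Offered load a = lambda * E[S] = 38.3 * 0.241 = 9.23 Erlangs

9.23 Erlangs


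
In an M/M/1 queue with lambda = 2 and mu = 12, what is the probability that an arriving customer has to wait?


P(wait) = rho = lambda/mu = 2/12 = 0.1667

0.1667


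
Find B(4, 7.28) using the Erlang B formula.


B(N,A) = (A^N/N!) / sum(A^k/k!, k=0..N) with N=4, A=7.28 = 0.5415

0.5415


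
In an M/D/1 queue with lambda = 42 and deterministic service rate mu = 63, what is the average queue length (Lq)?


M/D/1: Lq = rho^2 / (2*(1-rho)) where rho = 42/63; Lq = 0.67

0.67


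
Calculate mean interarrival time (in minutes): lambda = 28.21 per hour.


Mean interarrival time = 60/lambda = 60/28.21 = 2.13 minutes

2.13 minutes


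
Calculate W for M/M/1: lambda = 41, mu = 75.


W = 1/(mu - lambda) = 1/(75 - 41) = 0.0294 hours

0.0294 hours


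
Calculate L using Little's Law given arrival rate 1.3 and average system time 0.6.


L = lambda * W = 1.3 * 0.6 = 0.78

0.78


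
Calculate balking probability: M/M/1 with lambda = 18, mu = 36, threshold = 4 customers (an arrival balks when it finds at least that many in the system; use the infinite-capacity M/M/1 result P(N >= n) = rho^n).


P(N >= 4) = rho^4 = (18/36)^4 = 0.0625

0.0625


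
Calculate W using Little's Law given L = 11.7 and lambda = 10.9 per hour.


W = L / lambda = 11.7 / 10.9 = 1.0734 hours

1.0734 hours


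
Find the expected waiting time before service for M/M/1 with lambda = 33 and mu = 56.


rho = 33/56; Wq = rho/(mu - lambda) = 0.0256 hours

0.0256 hours


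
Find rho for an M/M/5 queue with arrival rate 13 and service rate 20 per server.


rho = lambda/(c*mu) = 13/(5*20) = 0.13

0.13


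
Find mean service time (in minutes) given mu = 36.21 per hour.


Mean service time = 60/mu = 60/36.21 = 1.66 minutes

1.66 minutes


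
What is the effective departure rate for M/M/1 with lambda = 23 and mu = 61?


For a stable queue (lambda < mu), throughput = lambda = 23 per hour

23 per hour


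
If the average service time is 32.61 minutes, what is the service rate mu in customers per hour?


mu = 60 / avg_service_time = 60 / 32.61 = 1.84 per hour

1.84 per hour


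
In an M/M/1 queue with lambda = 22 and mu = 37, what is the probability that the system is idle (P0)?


P0 = 1 - rho = 1 - 22/37 = 0.4054

0.4054


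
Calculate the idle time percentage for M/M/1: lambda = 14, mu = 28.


Idle fraction = (1 - rho) * 100 = (1 - 14/28) * 100 = 50.0%

50.0%


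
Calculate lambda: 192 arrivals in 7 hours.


lambda = total arrivals / time = 192 / 7 = 27.43 per hour

27.43 per hour


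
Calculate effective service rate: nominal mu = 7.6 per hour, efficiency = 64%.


Effective rate = mu * efficiency = 7.6 * 0.64 = 4.86 per hour

4.86 per hour


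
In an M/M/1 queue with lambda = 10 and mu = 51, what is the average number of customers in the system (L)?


rho = 10/51; L = rho/(1-rho) = 0.24

0.24


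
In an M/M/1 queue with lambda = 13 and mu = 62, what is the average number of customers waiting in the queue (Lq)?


rho = 13/62; Lq = rho^2/(1-rho) = 0.06

0.06


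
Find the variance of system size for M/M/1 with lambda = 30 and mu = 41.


rho = 30/41; Var(N) = rho/(1-rho)^2 = 10.17

10.17


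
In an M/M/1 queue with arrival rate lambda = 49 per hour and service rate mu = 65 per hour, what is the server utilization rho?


rho = lambda/mu = 49/65 = 0.7538

0.7538


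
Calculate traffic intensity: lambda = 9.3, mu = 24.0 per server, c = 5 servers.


rho = lambda / (c * mu) = 9.3 / (5 * 24.0) = 0.0775

0.0775


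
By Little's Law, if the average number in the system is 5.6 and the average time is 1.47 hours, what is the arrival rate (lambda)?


lambda = L / W = 5.6 / 1.47 = 3.81 per hour

3.81 per hour


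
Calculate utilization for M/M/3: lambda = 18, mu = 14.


rho = lambda/(c*mu) = 18/(3*14) = 0.4286

0.4286


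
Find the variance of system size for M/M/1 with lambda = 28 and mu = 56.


rho = 28/56; Var(N) = rho/(1-rho)^2 = 2.0

2.0


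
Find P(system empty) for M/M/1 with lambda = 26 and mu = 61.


P0 = 1 - rho = 1 - 26/61 = 0.5738

0.5738


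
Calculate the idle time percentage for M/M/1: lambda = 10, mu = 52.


Idle fraction = (1 - rho) * 100 = (1 - 10/52) * 100 = 80.8%

80.8%


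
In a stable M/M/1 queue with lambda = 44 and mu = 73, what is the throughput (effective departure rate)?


For a stable queue (lambda < mu), throughput = lambda = 44 per hour

44 per hour


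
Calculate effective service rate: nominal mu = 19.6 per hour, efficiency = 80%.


Effective rate = mu * efficiency = 19.6 * 0.8 = 15.68 per hour

15.68 per hour


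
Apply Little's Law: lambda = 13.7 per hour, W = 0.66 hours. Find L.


L = lambda * W = 13.7 * 0.66 = 9.04

9.04


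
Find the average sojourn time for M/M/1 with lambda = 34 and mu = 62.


W = 1/(mu - lambda) = 1/(62 - 34) = 0.0357 hours

0.0357 hours


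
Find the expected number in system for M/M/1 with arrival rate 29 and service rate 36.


rho = 29/36; L = rho/(1-rho) = 4.14

4.14


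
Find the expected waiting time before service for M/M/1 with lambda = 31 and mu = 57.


rho = 31/57; Wq = rho/(mu - lambda) = 0.0209 hours

0.0209 hours


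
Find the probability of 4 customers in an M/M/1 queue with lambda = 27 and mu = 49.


rho = 27/49; P(n) = (1-rho)*rho^n = (1-27/49)*(27/49)^4 = 0.0414

0.0414


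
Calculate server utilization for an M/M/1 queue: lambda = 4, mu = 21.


rho = lambda/mu = 4/21 = 0.1905

0.1905


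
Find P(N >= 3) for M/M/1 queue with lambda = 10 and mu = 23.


P(N >= 3) = rho^3 = (10/23)^3 = 0.0822

0.0822


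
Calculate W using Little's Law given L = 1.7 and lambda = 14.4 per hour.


W = L / lambda = 1.7 / 14.4 = 0.1181 hours

0.1181 hours


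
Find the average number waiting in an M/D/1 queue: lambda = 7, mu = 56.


M/D/1: Lq = rho^2 / (2*(1-rho)) where rho = 7/56; Lq = 0.01

0.01


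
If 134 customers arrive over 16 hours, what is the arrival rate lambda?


lambda = total arrivals / time = 134 / 16 = 8.38 per hour

8.38 per hour


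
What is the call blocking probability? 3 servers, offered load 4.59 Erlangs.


B(N,A) = (A^N/N!) / sum(A^k/k!, k=0..N) with N=3, A=4.59 = 0.4999

0.4999


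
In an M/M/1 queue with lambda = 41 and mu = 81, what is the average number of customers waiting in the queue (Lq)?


rho = 41/81; Lq = rho^2/(1-rho) = 0.52

0.52


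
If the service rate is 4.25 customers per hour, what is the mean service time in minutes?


Mean service time = 60/mu = 60/4.25 = 14.12 minutes

14.12 minutes


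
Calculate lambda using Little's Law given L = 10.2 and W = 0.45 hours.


lambda = L / W = 10.2 / 0.45 = 22.67 per hour

22.67 per hour


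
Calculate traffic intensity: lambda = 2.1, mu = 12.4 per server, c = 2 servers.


rho = lambda / (c * mu) = 2.1 / (2 * 12.4) = 0.0847

0.0847


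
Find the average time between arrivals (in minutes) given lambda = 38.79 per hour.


Mean interarrival time = 60/lambda = 60/38.79 = 1.55 minutes

1.55 minutes


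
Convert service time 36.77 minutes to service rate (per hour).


mu = 60 / avg_service_time = 60 / 36.77 = 1.63 per hour

1.63 per hour


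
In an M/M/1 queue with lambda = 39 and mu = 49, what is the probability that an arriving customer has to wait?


P(wait) = rho = lambda/mu = 39/49 = 0.7959

0.7959


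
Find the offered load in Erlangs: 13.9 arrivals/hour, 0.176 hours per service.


Offered load a = lambda * E[S] = 13.9 * 0.176 = 2.45 Erlangs

2.45 Erlangs


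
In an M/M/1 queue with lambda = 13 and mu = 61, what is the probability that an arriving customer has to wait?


P(wait) = rho = lambda/mu = 13/61 = 0.2131

0.2131


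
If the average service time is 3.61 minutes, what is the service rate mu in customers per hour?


mu = 60 / avg_service_time = 60 / 3.61 = 16.62 per hour

16.62 per hour


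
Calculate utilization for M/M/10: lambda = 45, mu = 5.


rho = lambda/(c*mu) = 45/(10*5) = 0.9

0.9


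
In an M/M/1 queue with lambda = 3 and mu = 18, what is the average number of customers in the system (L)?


rho = 3/18; L = rho/(1-rho) = 0.2

0.2


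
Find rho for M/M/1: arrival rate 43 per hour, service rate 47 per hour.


rho = lambda/mu = 43/47 = 0.9149

0.9149


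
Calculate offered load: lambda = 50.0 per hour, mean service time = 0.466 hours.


Offered load a = lambda * E[S] = 50.0 * 0.466 = 23.3 Erlangs

23.3 Erlangs


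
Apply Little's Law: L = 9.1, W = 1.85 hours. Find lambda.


lambda = L / W = 9.1 / 1.85 = 4.92 per hour

4.92 per hour


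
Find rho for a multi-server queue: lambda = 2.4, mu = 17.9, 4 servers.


rho = lambda / (c * mu) = 2.4 / (4 * 17.9) = 0.0335

0.0335


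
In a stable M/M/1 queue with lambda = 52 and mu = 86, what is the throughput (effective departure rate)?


For a stable queue (lambda < mu), throughput = lambda = 52 per hour

52 per hour


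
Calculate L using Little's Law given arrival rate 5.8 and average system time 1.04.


L = lambda * W = 5.8 * 1.04 = 6.03

6.03


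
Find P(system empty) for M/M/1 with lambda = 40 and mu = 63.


P0 = 1 - rho = 1 - 40/63 = 0.3651

0.3651


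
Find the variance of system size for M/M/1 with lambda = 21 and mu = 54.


rho = 21/54; Var(N) = rho/(1-rho)^2 = 1.04

1.04


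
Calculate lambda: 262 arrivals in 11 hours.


lambda = total arrivals / time = 262 / 11 = 23.82 per hour

23.82 per hour


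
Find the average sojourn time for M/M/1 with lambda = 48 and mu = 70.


W = 1/(mu - lambda) = 1/(70 - 48) = 0.0455 hours

0.0455 hours


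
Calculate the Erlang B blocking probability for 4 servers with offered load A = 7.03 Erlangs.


B(N,A) = (A^N/N!) / sum(A^k/k!, k=0..N) with N=4, A=7.03 = 0.5289

0.5289


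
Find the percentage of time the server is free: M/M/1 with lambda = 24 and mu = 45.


Idle fraction = (1 - rho) * 100 = (1 - 24/45) * 100 = 46.7%

46.7%


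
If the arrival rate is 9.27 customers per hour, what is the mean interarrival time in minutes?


Mean interarrival time = 60/lambda = 60/9.27 = 6.47 minutes

6.47 minutes


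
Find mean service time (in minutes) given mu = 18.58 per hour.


Mean service time = 60/mu = 60/18.58 = 3.23 minutes

3.23 minutes


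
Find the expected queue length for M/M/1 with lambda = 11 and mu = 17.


rho = 11/17; Lq = rho^2/(1-rho) = 1.19

1.19


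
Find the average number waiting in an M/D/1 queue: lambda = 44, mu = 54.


M/D/1: Lq = rho^2 / (2*(1-rho)) where rho = 44/54; Lq = 1.79

1.79


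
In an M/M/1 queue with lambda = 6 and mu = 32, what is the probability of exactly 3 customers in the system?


rho = 6/32; P(n) = (1-rho)*rho^n = (1-6/32)*(6/32)^3 = 0.0054

0.0054


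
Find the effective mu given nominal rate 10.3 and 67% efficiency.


Effective rate = mu * efficiency = 10.3 * 0.67 = 6.9 per hour

6.9 per hour


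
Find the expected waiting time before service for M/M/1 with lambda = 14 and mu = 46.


rho = 14/46; Wq = rho/(mu - lambda) = 0.0095 hours

0.0095 hours


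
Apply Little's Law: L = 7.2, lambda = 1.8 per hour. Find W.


W = L / lambda = 7.2 / 1.8 = 4.0 hours

4.0 hours


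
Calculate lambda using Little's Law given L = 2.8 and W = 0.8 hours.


lambda = L / W = 2.8 / 0.8 = 3.5 per hour

3.5 per hour


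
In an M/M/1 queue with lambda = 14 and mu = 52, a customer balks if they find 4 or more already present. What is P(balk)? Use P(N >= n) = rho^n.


P(N >= 4) = rho^4 = (14/52)^4 = 0.0053

0.0053


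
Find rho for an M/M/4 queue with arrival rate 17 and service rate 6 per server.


rho = lambda/(c*mu) = 17/(4*6) = 0.7083

0.7083


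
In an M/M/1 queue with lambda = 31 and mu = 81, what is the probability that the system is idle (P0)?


P0 = 1 - rho = 1 - 31/81 = 0.6173

0.6173


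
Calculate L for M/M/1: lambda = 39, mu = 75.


rho = 39/75; L = rho/(1-rho) = 1.08

1.08


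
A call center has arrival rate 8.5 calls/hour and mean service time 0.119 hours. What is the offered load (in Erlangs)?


Offered load a = lambda * E[S] = 8.5 * 0.119 = 1.01 Erlangs

1.01 Erlangs


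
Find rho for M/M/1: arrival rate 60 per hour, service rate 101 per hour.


rho = lambda/mu = 60/101 = 0.5941

0.5941


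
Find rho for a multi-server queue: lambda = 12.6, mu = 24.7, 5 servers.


rho = lambda / (c * mu) = 12.6 / (5 * 24.7) = 0.102

0.102


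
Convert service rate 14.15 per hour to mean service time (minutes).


Mean service time = 60/mu = 60/14.15 = 4.24 minutes

4.24 minutes


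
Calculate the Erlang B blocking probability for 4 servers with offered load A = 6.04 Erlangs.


B(N,A) = (A^N/N!) / sum(A^k/k!, k=0..N) with N=4, A=6.04 = 0.4721

0.4721


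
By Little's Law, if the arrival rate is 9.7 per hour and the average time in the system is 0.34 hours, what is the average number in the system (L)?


L = lambda * W = 9.7 * 0.34 = 3.3

3.3


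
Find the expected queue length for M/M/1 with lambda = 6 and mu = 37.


rho = 6/37; Lq = rho^2/(1-rho) = 0.03

0.03


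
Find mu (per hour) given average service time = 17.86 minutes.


mu = 60 / avg_service_time = 60 / 17.86 = 3.36 per hour

3.36 per hour


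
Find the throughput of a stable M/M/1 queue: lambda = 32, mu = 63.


For a stable queue (lambda < mu), throughput = lambda = 32 per hour

32 per hour


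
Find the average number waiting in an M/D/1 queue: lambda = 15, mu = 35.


M/D/1: Lq = rho^2 / (2*(1-rho)) where rho = 15/35; Lq = 0.16

0.16


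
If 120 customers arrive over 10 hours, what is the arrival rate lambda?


lambda = total arrivals / time = 120 / 10 = 12.0 per hour

12.0 per hour


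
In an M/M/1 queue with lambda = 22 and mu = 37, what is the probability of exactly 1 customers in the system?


rho = 22/37; P(n) = (1-rho)*rho^n = (1-22/37)*(22/37)^1 = 0.2411

0.2411


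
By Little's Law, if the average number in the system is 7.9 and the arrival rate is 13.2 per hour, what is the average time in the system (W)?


W = L / lambda = 7.9 / 13.2 = 0.5985 hours

0.5985 hours


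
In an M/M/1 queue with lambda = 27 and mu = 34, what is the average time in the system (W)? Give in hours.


W = 1/(mu - lambda) = 1/(34 - 27) = 0.1429 hours

0.1429 hours


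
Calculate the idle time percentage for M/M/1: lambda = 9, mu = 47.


Idle fraction = (1 - rho) * 100 = (1 - 9/47) * 100 = 80.9%

80.9%


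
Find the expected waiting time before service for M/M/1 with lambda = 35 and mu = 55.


rho = 35/55; Wq = rho/(mu - lambda) = 0.0318 hours

0.0318 hours


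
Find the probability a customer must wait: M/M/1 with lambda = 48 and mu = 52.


P(wait) = rho = lambda/mu = 48/52 = 0.9231

0.9231


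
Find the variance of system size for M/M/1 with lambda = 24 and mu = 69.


rho = 24/69; Var(N) = rho/(1-rho)^2 = 0.82

0.82


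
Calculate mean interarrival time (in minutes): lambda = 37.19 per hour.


Mean interarrival time = 60/lambda = 60/37.19 = 1.61 minutes

1.61 minutes
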